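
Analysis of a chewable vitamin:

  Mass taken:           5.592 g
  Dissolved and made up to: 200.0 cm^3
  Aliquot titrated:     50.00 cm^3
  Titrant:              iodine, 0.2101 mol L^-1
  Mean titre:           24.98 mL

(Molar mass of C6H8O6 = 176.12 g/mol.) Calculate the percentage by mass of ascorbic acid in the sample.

66.12 %

C6H8O6 + I2 → C6H6O6 + 2 HI
n(I2) per titration = 0.02498 × 0.2101 = 5.248 × 10^-3 mol
n(C6H8O6) in each aliquot = 5.248 × 10^-3 mol (1:1 ratio)
n(C6H8O6) in the whole flask = 5.248 × 10^-3 × 200.0/50.00 = 0.02099 mol
mass of C6H8O6 = 0.02099 × 176.12 = 3.697 g
% C6H8O6 = 3.697 / 5.592 × 100 = 66.12 %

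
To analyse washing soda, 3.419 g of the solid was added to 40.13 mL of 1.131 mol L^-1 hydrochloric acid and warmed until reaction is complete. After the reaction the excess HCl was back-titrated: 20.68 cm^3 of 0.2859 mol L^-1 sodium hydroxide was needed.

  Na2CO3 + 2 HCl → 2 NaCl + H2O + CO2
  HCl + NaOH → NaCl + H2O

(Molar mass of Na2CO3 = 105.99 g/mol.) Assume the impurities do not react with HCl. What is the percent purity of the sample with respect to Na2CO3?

n(HCl) added = 0.04013 × 1.131 = 0.04539 mol
n(NaOH) used in back-titration = 0.02068 × 0.2859 = 5.912 × 10^-3 mol
n(HCl) left over = 5.912 × 10^-3 mol (1:1 ratio)
n(HCl) consumed by analyte = 0.04539 − 5.912 × 10^-3 = 0.03947 mol
From the 1:2 ratio, n(Na2CO3) = 1/2 × 0.03947 = 0.01974 mol
mass of Na2CO3 = 0.01974 × 105.99 = 2.092 g
% Na2CO3 = 2.092 / 3.419 × 100 = 61.19 %

61.19 %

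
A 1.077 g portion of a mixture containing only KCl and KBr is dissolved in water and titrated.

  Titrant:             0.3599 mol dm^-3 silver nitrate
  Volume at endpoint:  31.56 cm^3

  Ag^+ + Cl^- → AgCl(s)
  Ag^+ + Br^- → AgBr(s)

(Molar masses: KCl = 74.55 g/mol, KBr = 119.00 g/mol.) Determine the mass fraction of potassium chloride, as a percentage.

n(AgNO3) = 0.03156 × 0.3599 = 0.01136 mol
Let x = n(KCl), y = n(KBr).
Titrant: 1x + 1y = 0.01136;  mass: 74.55x + 119.00y = 1.077
Solving, x = 6.179 × 10^-3 mol, y = 5.179 × 10^-3 mol
mass of KCl = 6.179 × 10^-3 × 74.55 = 0.4606 g
% KCl = 0.4606 / 1.077 × 100 = 42.77 %

42.77 %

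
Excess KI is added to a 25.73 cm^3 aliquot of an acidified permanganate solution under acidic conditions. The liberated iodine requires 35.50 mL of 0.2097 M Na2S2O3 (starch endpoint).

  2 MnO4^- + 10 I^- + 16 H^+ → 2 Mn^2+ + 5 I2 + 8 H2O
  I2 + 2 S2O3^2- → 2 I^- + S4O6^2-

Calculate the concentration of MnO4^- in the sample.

0.05787 M

n(S2O3^2-) = 0.03550 × 0.2097 = 7.444 × 10^-3 mol
n(I2) = n(S2O3^2-)/2 = 3.722 × 10^-3 mol
From the 2:5 ratio, n(MnO4^-) in the aliquot = 2/5 × 3.722 × 10^-3 = 1.489 × 10^-3 mol
[MnO4^-] = 1.489 × 10^-3 / 0.02573 = 0.05787 mol/L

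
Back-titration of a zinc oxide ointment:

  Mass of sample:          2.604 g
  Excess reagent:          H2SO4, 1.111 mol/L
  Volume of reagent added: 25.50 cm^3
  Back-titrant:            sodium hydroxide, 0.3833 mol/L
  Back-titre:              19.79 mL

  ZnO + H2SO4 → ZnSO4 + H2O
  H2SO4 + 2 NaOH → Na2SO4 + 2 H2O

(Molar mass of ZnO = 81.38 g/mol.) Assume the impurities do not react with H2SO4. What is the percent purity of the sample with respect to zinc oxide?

76.69 %

n(H2SO4) added = 0.02550 × 1.111 = 0.02833 mol
n(NaOH) used in back-titration = 0.01979 × 0.3833 = 7.586 × 10^-3 mol
From the 1:2 ratio, n(H2SO4) left over = 1/2 × 7.586 × 10^-3 = 3.793 × 10^-3 mol
n(H2SO4) consumed by analyte = 0.02833 − 3.793 × 10^-3 = 0.02454 mol
n(ZnO) = 0.02454 mol (1:1 ratio)
mass of ZnO = 0.02454 × 81.38 = 1.997 g
% ZnO = 1.997 / 2.604 × 100 = 76.69 %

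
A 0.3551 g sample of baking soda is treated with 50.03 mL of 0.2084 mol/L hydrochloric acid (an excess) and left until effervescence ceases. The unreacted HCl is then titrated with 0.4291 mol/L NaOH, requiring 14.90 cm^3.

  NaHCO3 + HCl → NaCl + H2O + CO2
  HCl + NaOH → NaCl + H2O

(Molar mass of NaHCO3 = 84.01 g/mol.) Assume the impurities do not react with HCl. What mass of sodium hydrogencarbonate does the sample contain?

n(HCl) added = 0.05003 × 0.2084 = 0.01043 mol
n(NaOH) used in back-titration = 0.01490 × 0.4291 = 6.394 × 10^-3 mol
n(HCl) left over = 6.394 × 10^-3 mol (1:1 ratio)
n(HCl) consumed by analyte = 0.01043 − 6.394 × 10^-3 = 4.033 × 10^-3 mol
n(NaHCO3) = 4.033 × 10^-3 mol (1:1 ratio)
mass of NaHCO3 = 4.033 × 10^-3 × 84.01 = 0.3388 g

0.3388 g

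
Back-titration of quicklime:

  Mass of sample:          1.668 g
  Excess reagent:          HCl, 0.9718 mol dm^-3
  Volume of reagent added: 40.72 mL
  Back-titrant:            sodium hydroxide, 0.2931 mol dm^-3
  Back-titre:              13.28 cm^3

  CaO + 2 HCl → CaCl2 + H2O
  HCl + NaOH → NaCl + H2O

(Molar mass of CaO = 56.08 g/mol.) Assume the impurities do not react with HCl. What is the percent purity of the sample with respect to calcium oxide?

59.98 %

n(HCl) added = 0.04072 × 0.9718 = 0.03957 mol
n(NaOH) used in back-titration = 0.01328 × 0.2931 = 3.892 × 10^-3 mol
n(HCl) left over = 3.892 × 10^-3 mol (1:1 ratio)
n(HCl) consumed by analyte = 0.03957 − 3.892 × 10^-3 = 0.03568 mol
From the 1:2 ratio, n(CaO) = 1/2 × 0.03568 = 0.01784 mol
mass of CaO = 0.01784 × 56.08 = 1.000 g
% CaO = 1.000 / 1.668 × 100 = 59.98 %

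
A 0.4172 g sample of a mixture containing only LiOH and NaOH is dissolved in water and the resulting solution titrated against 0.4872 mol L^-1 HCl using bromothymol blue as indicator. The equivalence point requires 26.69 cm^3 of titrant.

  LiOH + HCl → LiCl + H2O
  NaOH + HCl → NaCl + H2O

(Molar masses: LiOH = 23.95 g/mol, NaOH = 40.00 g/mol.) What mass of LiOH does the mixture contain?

0.1536 g

n(HCl) = 0.02669 × 0.4872 = 0.01300 mol
Let x = n(LiOH), y = n(NaOH).
Titrant: 1x + 1y = 0.01300;  mass: 23.95x + 40.00y = 0.4172
Solving, x = 6.413 × 10^-3 mol, y = 6.590 × 10^-3 mol
mass of LiOH = 6.413 × 10^-3 × 23.95 = 0.1536 g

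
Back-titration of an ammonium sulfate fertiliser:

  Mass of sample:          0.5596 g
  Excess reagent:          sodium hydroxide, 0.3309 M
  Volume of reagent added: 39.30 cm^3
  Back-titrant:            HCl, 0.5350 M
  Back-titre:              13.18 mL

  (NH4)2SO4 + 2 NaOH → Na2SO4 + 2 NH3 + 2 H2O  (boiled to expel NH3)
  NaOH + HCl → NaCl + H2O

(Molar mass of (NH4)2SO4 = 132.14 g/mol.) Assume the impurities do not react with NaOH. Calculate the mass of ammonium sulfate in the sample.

n(NaOH) added = 0.03930 × 0.3309 = 0.01300 mol
n(HCl) used in back-titration = 0.01318 × 0.5350 = 7.051 × 10^-3 mol
n(NaOH) left over = 7.051 × 10^-3 mol (1:1 ratio)
n(NaOH) consumed by analyte = 0.01300 − 7.051 × 10^-3 = 5.953 × 10^-3 mol
From the 1:2 ratio, n((NH4)2SO4) = 1/2 × 5.953 × 10^-3 = 2.977 × 10^-3 mol
mass of (NH4)2SO4 = 2.977 × 10^-3 × 132.14 = 0.3933 g

0.3933 g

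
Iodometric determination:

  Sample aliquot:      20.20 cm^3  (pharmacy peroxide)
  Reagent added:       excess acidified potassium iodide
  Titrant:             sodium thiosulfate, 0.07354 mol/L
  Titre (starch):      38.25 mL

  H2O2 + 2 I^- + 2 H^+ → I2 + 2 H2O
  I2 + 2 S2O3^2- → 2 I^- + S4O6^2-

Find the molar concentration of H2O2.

n(S2O3^2-) = 0.03825 × 0.07354 = 2.813 × 10^-3 mol
n(I2) = n(S2O3^2-)/2 = 1.406 × 10^-3 mol
n(H2O2) in the aliquot = 1.406 × 10^-3 mol (1:1 ratio)
[H2O2] = 1.406 × 10^-3 / 0.02020 = 0.06963 mol/L

0.06963 mol/L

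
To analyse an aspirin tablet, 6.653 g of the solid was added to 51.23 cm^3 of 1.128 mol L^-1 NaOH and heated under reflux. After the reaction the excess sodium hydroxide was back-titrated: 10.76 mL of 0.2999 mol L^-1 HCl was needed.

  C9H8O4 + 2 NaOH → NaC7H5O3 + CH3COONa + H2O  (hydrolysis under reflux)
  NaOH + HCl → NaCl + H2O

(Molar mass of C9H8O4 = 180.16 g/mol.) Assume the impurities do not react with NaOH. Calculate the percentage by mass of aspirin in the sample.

73.87 %

n(NaOH) added = 0.05123 × 1.128 = 0.05779 mol
n(HCl) used in back-titration = 0.01076 × 0.2999 = 3.227 × 10^-3 mol
n(NaOH) left over = 3.227 × 10^-3 mol (1:1 ratio)
n(NaOH) consumed by analyte = 0.05779 − 3.227 × 10^-3 = 0.05456 mol
From the 1:2 ratio, n(C9H8O4) = 1/2 × 0.05456 = 0.02728 mol
mass of C9H8O4 = 0.02728 × 180.16 = 4.915 g
% C9H8O4 = 4.915 / 6.653 × 100 = 73.87 %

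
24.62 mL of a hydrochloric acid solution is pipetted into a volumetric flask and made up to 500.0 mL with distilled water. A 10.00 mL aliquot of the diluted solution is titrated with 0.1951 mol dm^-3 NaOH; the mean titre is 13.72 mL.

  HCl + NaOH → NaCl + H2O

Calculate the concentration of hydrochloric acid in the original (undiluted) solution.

n(NaOH) = 0.01372 × 0.1951 = 2.677 × 10^-3 mol
n(HCl) in the aliquot = 2.677 × 10^-3 mol (1:1 ratio)
[HCl]_dilute = 2.677 × 10^-3 / 0.01000 = 0.2677 mol/L
Dilution factor = 500.0 / 24.62 = 20.31
[HCl]_stock = 0.2677 × 20.31 = 5.436 mol/L

5.436 mol/L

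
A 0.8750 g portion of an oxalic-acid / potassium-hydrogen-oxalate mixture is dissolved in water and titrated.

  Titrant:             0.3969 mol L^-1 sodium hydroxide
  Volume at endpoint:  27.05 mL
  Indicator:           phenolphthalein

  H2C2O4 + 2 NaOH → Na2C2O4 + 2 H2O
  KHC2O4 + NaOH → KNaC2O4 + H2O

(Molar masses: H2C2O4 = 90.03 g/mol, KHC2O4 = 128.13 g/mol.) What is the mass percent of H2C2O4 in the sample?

n(NaOH) = 0.02705 × 0.3969 = 0.01074 mol
Let x = n(H2C2O4), y = n(KHC2O4).
Titrant: 2x + 1y = 0.01074;  mass: 90.03x + 128.13y = 0.8750
Solving, x = 3.012 × 10^-3 mol, y = 4.713 × 10^-3 mol
mass of H2C2O4 = 3.012 × 10^-3 × 90.03 = 0.2711 g
% H2C2O4 = 0.2711 / 0.8750 × 100 = 30.99 %

30.99 %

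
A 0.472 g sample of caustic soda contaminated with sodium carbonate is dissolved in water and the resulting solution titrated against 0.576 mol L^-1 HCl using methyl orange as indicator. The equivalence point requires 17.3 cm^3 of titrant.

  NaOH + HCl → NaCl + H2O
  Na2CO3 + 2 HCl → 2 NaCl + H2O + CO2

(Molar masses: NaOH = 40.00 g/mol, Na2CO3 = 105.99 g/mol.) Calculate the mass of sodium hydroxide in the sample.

n(HCl) = 0.0173 × 0.576 = 9.96 × 10^-3 mol
Let x = n(NaOH), y = n(Na2CO3).
Titrant: 1x + 2y = 9.96 × 10^-3;  mass: 40.00x + 105.99y = 0.472
Solving, x = 4.32 × 10^-3 mol, y = 2.82 × 10^-3 mol
mass of NaOH = 4.32 × 10^-3 × 40.00 = 0.173 g

0.173 g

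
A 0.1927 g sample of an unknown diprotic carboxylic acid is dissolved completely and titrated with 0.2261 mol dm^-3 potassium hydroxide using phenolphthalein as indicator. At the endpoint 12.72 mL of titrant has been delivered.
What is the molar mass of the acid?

n(KOH) = 0.01272 L × 0.2261 mol/L = 2.876 × 10^-3 mol
From the 1:2 ratio, n(H2A) = 1/2 × 2.876 × 10^-3 = 1.438 × 10^-3 mol
M = m / n = 0.1927 g / 1.438 × 10^-3 mol = 134.0 g/mol

134.0 g/mol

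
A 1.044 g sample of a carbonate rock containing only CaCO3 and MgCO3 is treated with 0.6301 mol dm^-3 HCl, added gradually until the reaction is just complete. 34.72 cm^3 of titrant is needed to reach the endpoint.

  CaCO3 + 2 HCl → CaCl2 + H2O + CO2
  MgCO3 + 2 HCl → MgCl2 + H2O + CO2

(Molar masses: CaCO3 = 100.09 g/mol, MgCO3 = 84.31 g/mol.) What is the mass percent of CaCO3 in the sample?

n(HCl) = 0.03472 × 0.6301 = 0.02188 mol
Let x = n(CaCO3), y = n(MgCO3).
Titrant: 2x + 2y = 0.02188;  mass: 100.09x + 84.31y = 1.044
Solving, x = 7.717 × 10^-3 mol, y = 3.222 × 10^-3 mol
mass of CaCO3 = 7.717 × 10^-3 × 100.09 = 0.7724 g
% CaCO3 = 0.7724 / 1.044 × 100 = 73.98 %

73.98 %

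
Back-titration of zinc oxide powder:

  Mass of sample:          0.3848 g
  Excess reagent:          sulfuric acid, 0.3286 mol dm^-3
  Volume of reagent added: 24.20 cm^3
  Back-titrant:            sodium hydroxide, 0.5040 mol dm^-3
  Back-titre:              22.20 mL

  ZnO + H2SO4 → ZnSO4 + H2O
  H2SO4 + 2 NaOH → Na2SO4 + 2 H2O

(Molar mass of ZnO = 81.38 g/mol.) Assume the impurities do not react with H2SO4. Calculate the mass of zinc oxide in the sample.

0.1919 g

n(H2SO4) added = 0.02420 × 0.3286 = 7.952 × 10^-3 mol
n(NaOH) used in back-titration = 0.02220 × 0.5040 = 0.01119 mol
From the 1:2 ratio, n(H2SO4) left over = 1/2 × 0.01119 = 5.594 × 10^-3 mol
n(H2SO4) consumed by analyte = 7.952 × 10^-3 − 5.594 × 10^-3 = 2.358 × 10^-3 mol
n(ZnO) = 2.358 × 10^-3 mol (1:1 ratio)
mass of ZnO = 2.358 × 10^-3 × 81.38 = 0.1919 g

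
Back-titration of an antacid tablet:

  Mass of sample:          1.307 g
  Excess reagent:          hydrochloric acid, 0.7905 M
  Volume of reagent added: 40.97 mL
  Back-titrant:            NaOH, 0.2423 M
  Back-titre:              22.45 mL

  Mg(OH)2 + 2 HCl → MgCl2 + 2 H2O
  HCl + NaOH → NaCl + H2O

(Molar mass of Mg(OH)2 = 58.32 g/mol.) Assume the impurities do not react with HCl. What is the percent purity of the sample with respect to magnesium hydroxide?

60.12 %

n(HCl) added = 0.04097 × 0.7905 = 0.03239 mol
n(NaOH) used in back-titration = 0.02245 × 0.2423 = 5.440 × 10^-3 mol
n(HCl) left over = 5.440 × 10^-3 mol (1:1 ratio)
n(HCl) consumed by analyte = 0.03239 − 5.440 × 10^-3 = 0.02695 mol
From the 1:2 ratio, n(Mg(OH)2) = 1/2 × 0.02695 = 0.01347 mol
mass of Mg(OH)2 = 0.01347 × 58.32 = 0.7858 g
% Mg(OH)2 = 0.7858 / 1.307 × 100 = 60.12 %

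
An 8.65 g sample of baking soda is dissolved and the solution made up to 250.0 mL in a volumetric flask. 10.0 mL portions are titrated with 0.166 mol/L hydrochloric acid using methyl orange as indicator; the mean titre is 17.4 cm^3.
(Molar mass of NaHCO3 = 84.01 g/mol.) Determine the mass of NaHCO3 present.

6.07 g

NaHCO3 + HCl → NaCl + H2O + CO2
n(HCl) per titration = 0.0174 × 0.166 = 2.89 × 10^-3 mol
n(NaHCO3) in each aliquot = 2.89 × 10^-3 mol (1:1 ratio)
n(NaHCO3) in the whole flask = 2.89 × 10^-3 × 250.0/10.0 = 0.0722 mol
mass of NaHCO3 = 0.0722 × 84.01 = 6.07 g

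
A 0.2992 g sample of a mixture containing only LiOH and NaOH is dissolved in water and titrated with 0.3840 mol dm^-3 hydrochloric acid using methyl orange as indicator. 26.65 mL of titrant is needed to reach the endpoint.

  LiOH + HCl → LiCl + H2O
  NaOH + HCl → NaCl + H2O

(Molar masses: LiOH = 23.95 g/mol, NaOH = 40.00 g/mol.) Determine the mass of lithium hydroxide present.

0.1644 g

n(HCl) = 0.02665 × 0.3840 = 0.01023 mol
Let x = n(LiOH), y = n(NaOH).
Titrant: 1x + 1y = 0.01023;  mass: 23.95x + 40.00y = 0.2992
Solving, x = 6.863 × 10^-3 mol, y = 3.371 × 10^-3 mol
mass of LiOH = 6.863 × 10^-3 × 23.95 = 0.1644 g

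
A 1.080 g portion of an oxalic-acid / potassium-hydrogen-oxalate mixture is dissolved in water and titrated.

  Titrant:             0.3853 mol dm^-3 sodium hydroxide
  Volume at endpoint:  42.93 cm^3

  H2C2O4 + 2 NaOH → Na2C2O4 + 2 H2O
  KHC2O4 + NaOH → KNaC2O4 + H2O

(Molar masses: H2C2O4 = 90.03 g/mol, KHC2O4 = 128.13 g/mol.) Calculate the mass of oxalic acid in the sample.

0.5629 g

n(NaOH) = 0.04293 × 0.3853 = 0.01654 mol
Let x = n(H2C2O4), y = n(KHC2O4).
Titrant: 2x + 1y = 0.01654;  mass: 90.03x + 128.13y = 1.080
Solving, x = 6.253 × 10^-3 mol, y = 4.035 × 10^-3 mol
mass of H2C2O4 = 6.253 × 10^-3 × 90.03 = 0.5629 g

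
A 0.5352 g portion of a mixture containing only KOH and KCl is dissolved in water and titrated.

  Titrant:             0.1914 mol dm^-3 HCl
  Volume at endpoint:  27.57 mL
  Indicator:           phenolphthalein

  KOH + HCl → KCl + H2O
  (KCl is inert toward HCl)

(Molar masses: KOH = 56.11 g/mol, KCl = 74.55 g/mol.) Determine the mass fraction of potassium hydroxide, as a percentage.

55.32 %

n(HCl) = 0.02757 × 0.1914 = 5.277 × 10^-3 mol
Let x = n(KOH), y = n(KCl).
Titrant: 1x = 5.277 × 10^-3;  mass: 56.11x + 74.55y = 0.5352
Solving, x = 5.277 × 10^-3 mol, y = 3.207 × 10^-3 mol
mass of KOH = 5.277 × 10^-3 × 56.11 = 0.2961 g
% KOH = 0.2961 / 0.5352 × 100 = 55.32 %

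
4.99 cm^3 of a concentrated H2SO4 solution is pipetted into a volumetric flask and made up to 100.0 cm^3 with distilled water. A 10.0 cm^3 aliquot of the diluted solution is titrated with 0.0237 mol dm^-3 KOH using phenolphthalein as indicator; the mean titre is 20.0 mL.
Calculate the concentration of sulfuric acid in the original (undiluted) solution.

0.475 mol/L

H2SO4 + 2 KOH → K2SO4 + 2 H2O
n(KOH) = 0.0200 × 0.0237 = 4.74 × 10^-4 mol
From the 1:2 ratio, n(H2SO4) in the aliquot = 1/2 × 4.74 × 10^-4 = 2.37 × 10^-4 mol
[H2SO4]_dilute = 2.37 × 10^-4 / 0.0100 = 0.0237 mol/L
Dilution factor = 100.0 / 4.99 = 20.04
[H2SO4]_stock = 0.0237 × 20.04 = 0.475 mol/L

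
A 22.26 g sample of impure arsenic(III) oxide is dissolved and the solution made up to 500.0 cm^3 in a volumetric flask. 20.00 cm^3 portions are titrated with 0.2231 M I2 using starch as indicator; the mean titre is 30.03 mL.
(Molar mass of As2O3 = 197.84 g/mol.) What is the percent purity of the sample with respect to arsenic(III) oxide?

As2O3 + 2 I2 + 2 H2O → As2O5 + 4 HI
n(I2) per titration = 0.03003 × 0.2231 = 6.700 × 10^-3 mol
From the 1:2 ratio, n(As2O3) in each aliquot = 1/2 × 6.700 × 10^-3 = 3.350 × 10^-3 mol
n(As2O3) in the whole flask = 3.350 × 10^-3 × 500.0/20.00 = 0.08375 mol
mass of As2O3 = 0.08375 × 197.84 = 16.57 g
% As2O3 = 16.57 / 22.26 × 100 = 74.43 %

74.43 %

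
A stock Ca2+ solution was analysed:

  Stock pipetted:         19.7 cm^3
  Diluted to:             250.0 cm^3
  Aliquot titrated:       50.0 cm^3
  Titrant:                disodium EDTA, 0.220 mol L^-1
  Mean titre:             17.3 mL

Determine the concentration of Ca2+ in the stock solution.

0.966 mol/L

Ca^2+ + EDTA^4- → [Ca(EDTA)]^2-
n(EDTA) = 0.0173 × 0.220 = 3.81 × 10^-3 mol
n(Ca2+) in the aliquot = 3.81 × 10^-3 mol (1:1 ratio)
[Ca2+]_dilute = 3.81 × 10^-3 / 0.0500 = 0.0761 mol/L
Dilution factor = 250.0 / 19.7 = 12.69
[Ca2+]_stock = 0.0761 × 12.69 = 0.966 mol/L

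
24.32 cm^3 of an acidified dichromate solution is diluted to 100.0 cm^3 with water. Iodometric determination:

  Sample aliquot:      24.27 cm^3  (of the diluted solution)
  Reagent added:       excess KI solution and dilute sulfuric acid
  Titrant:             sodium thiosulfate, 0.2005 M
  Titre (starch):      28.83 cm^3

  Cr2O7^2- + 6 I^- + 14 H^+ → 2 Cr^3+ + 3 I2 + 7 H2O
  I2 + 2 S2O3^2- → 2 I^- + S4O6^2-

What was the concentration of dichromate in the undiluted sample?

n(S2O3^2-) = 0.02883 × 0.2005 = 5.780 × 10^-3 mol
n(I2) = n(S2O3^2-)/2 = 2.890 × 10^-3 mol
From the 1:3 ratio, n(Cr2O7^2-) in the aliquot = 1/3 × 2.890 × 10^-3 = 9.634 × 10^-4 mol
[Cr2O7^2-]_dilute = 9.634 × 10^-4 / 0.02427 = 0.03970 mol/L
[Cr2O7^2-]_original = 0.03970 × 100.0/24.32 = 0.1632 mol/L

0.1632 M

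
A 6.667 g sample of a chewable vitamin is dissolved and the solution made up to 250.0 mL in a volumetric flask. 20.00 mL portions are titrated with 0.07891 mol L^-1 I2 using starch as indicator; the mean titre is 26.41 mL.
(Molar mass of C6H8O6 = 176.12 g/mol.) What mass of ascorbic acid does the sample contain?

4.588 g

C6H8O6 + I2 → C6H6O6 + 2 HI
n(I2) per titration = 0.02641 × 0.07891 = 2.084 × 10^-3 mol
n(C6H8O6) in each aliquot = 2.084 × 10^-3 mol (1:1 ratio)
n(C6H8O6) in the whole flask = 2.084 × 10^-3 × 250.0/20.00 = 0.02605 mol
mass of C6H8O6 = 0.02605 × 176.12 = 4.588 g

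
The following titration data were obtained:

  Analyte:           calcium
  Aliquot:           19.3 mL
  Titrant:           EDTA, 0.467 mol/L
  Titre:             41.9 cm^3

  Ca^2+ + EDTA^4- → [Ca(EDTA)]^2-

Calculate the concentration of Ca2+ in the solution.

n(EDTA) = 0.0419 L × 0.467 mol/L = 0.0196 mol
n(Ca2+) = 0.0196 mol (1:1 mole ratio)
[Ca2+] = 0.0196 mol / 0.0193 L = 1.01 mol/L

1.01 mol/L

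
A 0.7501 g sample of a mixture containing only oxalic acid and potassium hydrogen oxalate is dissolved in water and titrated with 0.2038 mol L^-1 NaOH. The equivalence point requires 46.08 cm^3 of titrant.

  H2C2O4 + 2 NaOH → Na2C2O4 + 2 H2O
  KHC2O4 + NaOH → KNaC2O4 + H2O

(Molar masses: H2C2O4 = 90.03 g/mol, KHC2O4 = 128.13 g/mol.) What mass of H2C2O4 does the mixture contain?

0.2454 g

n(NaOH) = 0.04608 × 0.2038 = 9.391 × 10^-3 mol
Let x = n(H2C2O4), y = n(KHC2O4).
Titrant: 2x + 1y = 9.391 × 10^-3;  mass: 90.03x + 128.13y = 0.7501
Solving, x = 2.726 × 10^-3 mol, y = 3.939 × 10^-3 mol
mass of H2C2O4 = 2.726 × 10^-3 × 90.03 = 0.2454 g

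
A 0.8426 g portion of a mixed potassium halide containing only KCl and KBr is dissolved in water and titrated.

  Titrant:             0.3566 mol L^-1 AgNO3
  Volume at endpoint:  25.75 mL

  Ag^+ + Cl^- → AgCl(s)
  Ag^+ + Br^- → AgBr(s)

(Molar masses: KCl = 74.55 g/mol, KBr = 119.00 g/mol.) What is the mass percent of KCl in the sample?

49.78 %

n(AgNO3) = 0.02575 × 0.3566 = 9.182 × 10^-3 mol
Let x = n(KCl), y = n(KBr).
Titrant: 1x + 1y = 9.182 × 10^-3;  mass: 74.55x + 119.00y = 0.8426
Solving, x = 5.627 × 10^-3 mol, y = 3.556 × 10^-3 mol
mass of KCl = 5.627 × 10^-3 × 74.55 = 0.4195 g
% KCl = 0.4195 / 0.8426 × 100 = 49.78 %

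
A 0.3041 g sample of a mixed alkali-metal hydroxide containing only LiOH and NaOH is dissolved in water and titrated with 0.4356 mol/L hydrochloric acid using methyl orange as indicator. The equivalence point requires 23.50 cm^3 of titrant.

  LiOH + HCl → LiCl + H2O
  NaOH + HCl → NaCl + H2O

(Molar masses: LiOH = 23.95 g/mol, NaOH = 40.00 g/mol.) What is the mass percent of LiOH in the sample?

51.70 %

n(HCl) = 0.02350 × 0.4356 = 0.01024 mol
Let x = n(LiOH), y = n(NaOH).
Titrant: 1x + 1y = 0.01024;  mass: 23.95x + 40.00y = 0.3041
Solving, x = 6.565 × 10^-3 mol, y = 3.672 × 10^-3 mol
mass of LiOH = 6.565 × 10^-3 × 23.95 = 0.1572 g
% LiOH = 0.1572 / 0.3041 × 100 = 51.70 %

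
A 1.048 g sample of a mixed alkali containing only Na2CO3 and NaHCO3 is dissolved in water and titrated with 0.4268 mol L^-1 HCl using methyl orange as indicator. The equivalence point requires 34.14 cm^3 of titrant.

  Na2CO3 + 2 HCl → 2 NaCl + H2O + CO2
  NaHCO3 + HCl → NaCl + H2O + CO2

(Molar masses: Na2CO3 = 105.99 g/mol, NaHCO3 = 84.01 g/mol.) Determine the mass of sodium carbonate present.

0.3009 g

n(HCl) = 0.03414 × 0.4268 = 0.01457 mol
Let x = n(Na2CO3), y = n(NaHCO3).
Titrant: 2x + 1y = 0.01457;  mass: 105.99x + 84.01y = 1.048
Solving, x = 2.839 × 10^-3 mol, y = 8.893 × 10^-3 mol
mass of Na2CO3 = 2.839 × 10^-3 × 105.99 = 0.3009 g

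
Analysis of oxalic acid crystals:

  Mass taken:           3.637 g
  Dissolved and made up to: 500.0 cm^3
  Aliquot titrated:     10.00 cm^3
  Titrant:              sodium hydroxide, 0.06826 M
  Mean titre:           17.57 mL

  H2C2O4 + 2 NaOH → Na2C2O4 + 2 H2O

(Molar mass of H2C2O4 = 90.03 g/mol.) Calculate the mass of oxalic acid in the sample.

2.699 g

n(NaOH) per titration = 0.01757 × 0.06826 = 1.199 × 10^-3 mol
From the 1:2 ratio, n(H2C2O4) in each aliquot = 1/2 × 1.199 × 10^-3 = 5.997 × 10^-4 mol
n(H2C2O4) in the whole flask = 5.997 × 10^-4 × 500.0/10.00 = 0.02998 mol
mass of H2C2O4 = 0.02998 × 90.03 = 2.699 g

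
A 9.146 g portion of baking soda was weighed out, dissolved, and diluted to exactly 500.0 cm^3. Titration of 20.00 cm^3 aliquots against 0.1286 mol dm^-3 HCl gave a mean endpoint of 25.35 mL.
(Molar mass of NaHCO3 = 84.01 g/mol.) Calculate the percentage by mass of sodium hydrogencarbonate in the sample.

NaHCO3 + HCl → NaCl + H2O + CO2
n(HCl) per titration = 0.02535 × 0.1286 = 3.260 × 10^-3 mol
n(NaHCO3) in each aliquot = 3.260 × 10^-3 mol (1:1 ratio)
n(NaHCO3) in the whole flask = 3.260 × 10^-3 × 500.0/20.00 = 0.08150 mol
mass of NaHCO3 = 0.08150 × 84.01 = 6.847 g
% NaHCO3 = 6.847 / 9.146 × 100 = 74.86 %

74.86 %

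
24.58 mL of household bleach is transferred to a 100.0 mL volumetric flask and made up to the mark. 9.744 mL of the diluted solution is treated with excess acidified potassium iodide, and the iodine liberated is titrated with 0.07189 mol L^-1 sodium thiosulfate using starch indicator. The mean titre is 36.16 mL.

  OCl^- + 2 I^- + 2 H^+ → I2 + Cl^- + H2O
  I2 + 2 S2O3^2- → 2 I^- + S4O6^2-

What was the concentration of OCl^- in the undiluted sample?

0.5427 mol/L

n(S2O3^2-) = 0.03616 × 0.07189 = 2.600 × 10^-3 mol
n(I2) = n(S2O3^2-)/2 = 1.300 × 10^-3 mol
n(OCl^-) in the aliquot = 1.300 × 10^-3 mol (1:1 ratio)
[OCl^-]_dilute = 1.300 × 10^-3 / 0.009744 = 0.1334 mol/L
[OCl^-]_original = 0.1334 × 100.0/24.58 = 0.5427 mol/L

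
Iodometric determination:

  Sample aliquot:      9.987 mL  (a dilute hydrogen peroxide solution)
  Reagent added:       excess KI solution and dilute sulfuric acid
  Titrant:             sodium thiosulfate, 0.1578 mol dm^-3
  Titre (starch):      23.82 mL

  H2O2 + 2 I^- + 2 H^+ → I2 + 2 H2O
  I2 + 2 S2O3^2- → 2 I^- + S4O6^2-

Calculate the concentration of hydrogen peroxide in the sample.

n(S2O3^2-) = 0.02382 × 0.1578 = 3.759 × 10^-3 mol
n(I2) = n(S2O3^2-)/2 = 1.879 × 10^-3 mol
n(H2O2) in the aliquot = 1.879 × 10^-3 mol (1:1 ratio)
[H2O2] = 1.879 × 10^-3 / 0.009987 = 0.1882 mol/L

0.1882 mol/L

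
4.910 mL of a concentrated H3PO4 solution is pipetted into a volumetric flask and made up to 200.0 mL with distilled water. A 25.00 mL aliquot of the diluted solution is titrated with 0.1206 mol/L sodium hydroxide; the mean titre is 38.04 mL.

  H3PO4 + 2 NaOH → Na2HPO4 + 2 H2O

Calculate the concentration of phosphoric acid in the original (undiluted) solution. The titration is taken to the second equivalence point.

3.737 mol/L

n(NaOH) = 0.03804 × 0.1206 = 4.588 × 10^-3 mol
From the 1:2 ratio, n(H3PO4) in the aliquot = 1/2 × 4.588 × 10^-3 = 2.294 × 10^-3 mol
[H3PO4]_dilute = 2.294 × 10^-3 / 0.02500 = 0.09175 mol/L
Dilution factor = 200.0 / 4.910 = 40.73
[H3PO4]_stock = 0.09175 × 40.73 = 3.737 mol/L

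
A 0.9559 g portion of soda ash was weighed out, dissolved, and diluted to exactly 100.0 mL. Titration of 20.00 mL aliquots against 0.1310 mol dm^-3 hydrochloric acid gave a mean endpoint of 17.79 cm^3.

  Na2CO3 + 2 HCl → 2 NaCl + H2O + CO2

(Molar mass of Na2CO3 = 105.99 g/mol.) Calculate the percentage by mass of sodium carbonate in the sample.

n(HCl) per titration = 0.01779 × 0.1310 = 2.330 × 10^-3 mol
From the 1:2 ratio, n(Na2CO3) in each aliquot = 1/2 × 2.330 × 10^-3 = 1.165 × 10^-3 mol
n(Na2CO3) in the whole flask = 1.165 × 10^-3 × 100.0/20.00 = 5.826 × 10^-3 mol
mass of Na2CO3 = 5.826 × 10^-3 × 105.99 = 0.6175 g
% Na2CO3 = 0.6175 / 0.9559 × 100 = 64.60 %

64.60 %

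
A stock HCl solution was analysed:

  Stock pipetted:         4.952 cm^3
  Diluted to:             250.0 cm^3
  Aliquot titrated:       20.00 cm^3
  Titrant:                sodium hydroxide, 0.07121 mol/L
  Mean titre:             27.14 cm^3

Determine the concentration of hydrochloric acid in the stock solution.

HCl + NaOH → NaCl + H2O
n(NaOH) = 0.02714 × 0.07121 = 1.933 × 10^-3 mol
n(HCl) in the aliquot = 1.933 × 10^-3 mol (1:1 ratio)
[HCl]_dilute = 1.933 × 10^-3 / 0.02000 = 0.09663 mol/L
Dilution factor = 250.0 / 4.952 = 50.48
[HCl]_stock = 0.09663 × 50.48 = 4.878 mol/L

4.878 mol/L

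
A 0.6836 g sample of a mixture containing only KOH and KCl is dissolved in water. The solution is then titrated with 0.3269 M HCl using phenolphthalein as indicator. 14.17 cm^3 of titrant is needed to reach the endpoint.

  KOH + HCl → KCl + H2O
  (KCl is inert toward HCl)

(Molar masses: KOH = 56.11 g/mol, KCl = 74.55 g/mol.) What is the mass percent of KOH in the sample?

n(HCl) = 0.01417 × 0.3269 = 4.632 × 10^-3 mol
Let x = n(KOH), y = n(KCl).
Titrant: 1x = 4.632 × 10^-3;  mass: 56.11x + 74.55y = 0.6836
Solving, x = 4.632 × 10^-3 mol, y = 5.683 × 10^-3 mol
mass of KOH = 4.632 × 10^-3 × 56.11 = 0.2599 g
% KOH = 0.2599 / 0.6836 × 100 = 38.02 %

38.02 %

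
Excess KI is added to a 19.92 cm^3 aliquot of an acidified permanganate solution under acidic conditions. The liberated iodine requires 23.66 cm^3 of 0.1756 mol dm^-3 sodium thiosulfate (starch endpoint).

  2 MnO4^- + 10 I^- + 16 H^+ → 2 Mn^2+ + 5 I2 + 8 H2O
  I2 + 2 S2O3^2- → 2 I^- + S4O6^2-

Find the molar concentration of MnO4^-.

n(S2O3^2-) = 0.02366 × 0.1756 = 4.155 × 10^-3 mol
n(I2) = n(S2O3^2-)/2 = 2.077 × 10^-3 mol
From the 2:5 ratio, n(MnO4^-) in the aliquot = 2/5 × 2.077 × 10^-3 = 8.309 × 10^-4 mol
[MnO4^-] = 8.309 × 10^-4 / 0.01992 = 0.04171 mol/L

0.04171 mol/L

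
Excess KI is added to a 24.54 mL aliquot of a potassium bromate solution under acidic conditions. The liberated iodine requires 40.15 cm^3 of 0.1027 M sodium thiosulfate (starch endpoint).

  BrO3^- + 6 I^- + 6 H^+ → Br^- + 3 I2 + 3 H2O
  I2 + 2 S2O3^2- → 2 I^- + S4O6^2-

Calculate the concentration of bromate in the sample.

0.02800 M

n(S2O3^2-) = 0.04015 × 0.1027 = 4.123 × 10^-3 mol
n(I2) = n(S2O3^2-)/2 = 2.062 × 10^-3 mol
From the 1:3 ratio, n(BrO3^-) in the aliquot = 1/3 × 2.062 × 10^-3 = 6.872 × 10^-4 mol
[BrO3^-] = 6.872 × 10^-4 / 0.02454 = 0.02800 mol/L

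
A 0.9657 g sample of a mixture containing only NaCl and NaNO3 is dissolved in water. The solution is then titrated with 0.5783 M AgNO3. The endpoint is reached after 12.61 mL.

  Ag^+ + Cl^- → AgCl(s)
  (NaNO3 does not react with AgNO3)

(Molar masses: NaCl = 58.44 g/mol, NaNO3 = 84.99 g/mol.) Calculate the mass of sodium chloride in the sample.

0.4262 g

n(AgNO3) = 0.01261 × 0.5783 = 7.292 × 10^-3 mol
Let x = n(NaCl), y = n(NaNO3).
Titrant: 1x = 7.292 × 10^-3;  mass: 58.44x + 84.99y = 0.9657
Solving, x = 7.292 × 10^-3 mol, y = 6.348 × 10^-3 mol
mass of NaCl = 7.292 × 10^-3 × 58.44 = 0.4262 g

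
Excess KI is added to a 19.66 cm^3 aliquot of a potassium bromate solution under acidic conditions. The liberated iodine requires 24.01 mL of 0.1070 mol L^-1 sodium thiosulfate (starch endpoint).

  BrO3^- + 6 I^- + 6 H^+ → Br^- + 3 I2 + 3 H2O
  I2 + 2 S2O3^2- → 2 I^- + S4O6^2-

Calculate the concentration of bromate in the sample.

n(S2O3^2-) = 0.02401 × 0.1070 = 2.569 × 10^-3 mol
n(I2) = n(S2O3^2-)/2 = 1.285 × 10^-3 mol
From the 1:3 ratio, n(BrO3^-) in the aliquot = 1/3 × 1.285 × 10^-3 = 4.282 × 10^-4 mol
[BrO3^-] = 4.282 × 10^-4 / 0.01966 = 0.02178 mol/L

0.02178 mol/L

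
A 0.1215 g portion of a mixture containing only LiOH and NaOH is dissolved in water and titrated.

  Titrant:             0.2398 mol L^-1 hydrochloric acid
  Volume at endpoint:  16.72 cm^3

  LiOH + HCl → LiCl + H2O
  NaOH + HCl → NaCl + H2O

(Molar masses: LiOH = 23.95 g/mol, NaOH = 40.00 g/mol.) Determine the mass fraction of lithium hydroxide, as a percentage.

n(HCl) = 0.01672 × 0.2398 = 4.009 × 10^-3 mol
Let x = n(LiOH), y = n(NaOH).
Titrant: 1x + 1y = 4.009 × 10^-3;  mass: 23.95x + 40.00y = 0.1215
Solving, x = 2.422 × 10^-3 mol, y = 1.587 × 10^-3 mol
mass of LiOH = 2.422 × 10^-3 × 23.95 = 0.05801 g
% LiOH = 0.05801 / 0.1215 × 100 = 47.75 %

47.75 %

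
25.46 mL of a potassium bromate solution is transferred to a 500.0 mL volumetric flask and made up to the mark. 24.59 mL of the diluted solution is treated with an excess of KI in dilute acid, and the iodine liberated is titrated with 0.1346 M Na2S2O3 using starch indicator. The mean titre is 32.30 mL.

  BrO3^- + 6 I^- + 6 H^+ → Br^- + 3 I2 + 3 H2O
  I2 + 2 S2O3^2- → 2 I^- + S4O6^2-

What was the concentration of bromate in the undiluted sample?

0.5787 M

n(S2O3^2-) = 0.03230 × 0.1346 = 4.348 × 10^-3 mol
n(I2) = n(S2O3^2-)/2 = 2.174 × 10^-3 mol
From the 1:3 ratio, n(BrO3^-) in the aliquot = 1/3 × 2.174 × 10^-3 = 7.246 × 10^-4 mol
[BrO3^-]_dilute = 7.246 × 10^-4 / 0.02459 = 0.02947 mol/L
[BrO3^-]_original = 0.02947 × 500.0/25.46 = 0.5787 mol/L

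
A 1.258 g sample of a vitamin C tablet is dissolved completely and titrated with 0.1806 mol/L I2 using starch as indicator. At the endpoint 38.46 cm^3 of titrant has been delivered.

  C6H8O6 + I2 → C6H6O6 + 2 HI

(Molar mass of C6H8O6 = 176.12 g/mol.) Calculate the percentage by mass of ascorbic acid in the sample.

97.24 %

n(I2) = 0.03846 L × 0.1806 mol/L = 6.946 × 10^-3 mol
n(C6H8O6) = 6.946 × 10^-3 mol (1:1 ratio)
mass of C6H8O6 = 6.946 × 10^-3 × 176.12 g/mol = 1.223 g
% C6H8O6 = 1.223 / 1.258 × 100 = 97.24 %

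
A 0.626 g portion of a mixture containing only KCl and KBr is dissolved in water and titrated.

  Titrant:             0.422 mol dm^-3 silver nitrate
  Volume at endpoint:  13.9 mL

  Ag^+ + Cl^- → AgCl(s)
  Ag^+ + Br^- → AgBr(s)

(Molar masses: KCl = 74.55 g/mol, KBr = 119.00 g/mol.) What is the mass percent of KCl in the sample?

n(AgNO3) = 0.0139 × 0.422 = 5.87 × 10^-3 mol
Let x = n(KCl), y = n(KBr).
Titrant: 1x + 1y = 5.87 × 10^-3;  mass: 74.55x + 119.00y = 0.626
Solving, x = 1.62 × 10^-3 mol, y = 4.25 × 10^-3 mol
mass of KCl = 1.62 × 10^-3 × 74.55 = 0.121 g
% KCl = 0.121 / 0.626 × 100 = 19.3 %

19.3 %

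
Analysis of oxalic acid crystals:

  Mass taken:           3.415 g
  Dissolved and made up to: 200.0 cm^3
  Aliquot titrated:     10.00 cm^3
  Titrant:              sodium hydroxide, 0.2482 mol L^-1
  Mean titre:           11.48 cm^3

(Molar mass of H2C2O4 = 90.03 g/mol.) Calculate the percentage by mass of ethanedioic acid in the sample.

75.12 %

H2C2O4 + 2 NaOH → Na2C2O4 + 2 H2O
n(NaOH) per titration = 0.01148 × 0.2482 = 2.849 × 10^-3 mol
From the 1:2 ratio, n(H2C2O4) in each aliquot = 1/2 × 2.849 × 10^-3 = 1.425 × 10^-3 mol
n(H2C2O4) in the whole flask = 1.425 × 10^-3 × 200.0/10.00 = 0.02849 mol
mass of H2C2O4 = 0.02849 × 90.03 = 2.565 g
% H2C2O4 = 2.565 / 3.415 × 100 = 75.12 %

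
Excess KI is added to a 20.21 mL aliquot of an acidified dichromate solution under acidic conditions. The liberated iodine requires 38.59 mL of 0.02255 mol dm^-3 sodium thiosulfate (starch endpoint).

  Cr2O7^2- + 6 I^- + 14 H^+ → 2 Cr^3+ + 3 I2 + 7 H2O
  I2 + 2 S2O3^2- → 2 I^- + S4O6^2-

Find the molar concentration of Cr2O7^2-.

0.007176 mol/L

n(S2O3^2-) = 0.03859 × 0.02255 = 8.702 × 10^-4 mol
n(I2) = n(S2O3^2-)/2 = 4.351 × 10^-4 mol
From the 1:3 ratio, n(Cr2O7^2-) in the aliquot = 1/3 × 4.351 × 10^-4 = 1.450 × 10^-4 mol
[Cr2O7^2-] = 1.450 × 10^-4 / 0.02021 = 0.007176 mol/L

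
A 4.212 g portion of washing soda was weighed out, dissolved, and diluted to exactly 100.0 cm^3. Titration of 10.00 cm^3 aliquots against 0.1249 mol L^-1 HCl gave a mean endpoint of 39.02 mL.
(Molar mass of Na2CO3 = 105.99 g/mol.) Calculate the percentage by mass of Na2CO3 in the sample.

Na2CO3 + 2 HCl → 2 NaCl + H2O + CO2
n(HCl) per titration = 0.03902 × 0.1249 = 4.874 × 10^-3 mol
From the 1:2 ratio, n(Na2CO3) in each aliquot = 1/2 × 4.874 × 10^-3 = 2.437 × 10^-3 mol
n(Na2CO3) in the whole flask = 2.437 × 10^-3 × 100.0/10.00 = 0.02437 mol
mass of Na2CO3 = 0.02437 × 105.99 = 2.583 g
% Na2CO3 = 2.583 / 4.212 × 100 = 61.32 %

61.32 %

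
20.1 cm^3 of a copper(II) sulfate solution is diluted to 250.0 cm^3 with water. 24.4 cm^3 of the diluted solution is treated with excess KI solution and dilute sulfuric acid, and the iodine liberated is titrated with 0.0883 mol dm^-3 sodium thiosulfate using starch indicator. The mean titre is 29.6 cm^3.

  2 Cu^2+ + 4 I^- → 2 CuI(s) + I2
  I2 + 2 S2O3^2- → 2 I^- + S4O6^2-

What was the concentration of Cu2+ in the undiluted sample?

1.33 mol/L

n(S2O3^2-) = 0.0296 × 0.0883 = 2.61 × 10^-3 mol
n(I2) = n(S2O3^2-)/2 = 1.31 × 10^-3 mol
From the 2:1 ratio, n(Cu2+) in the aliquot = 2/1 × 1.31 × 10^-3 = 2.61 × 10^-3 mol
[Cu2+]_dilute = 2.61 × 10^-3 / 0.0244 = 0.107 mol/L
[Cu2+]_original = 0.107 × 250.0/20.1 = 1.33 mol/L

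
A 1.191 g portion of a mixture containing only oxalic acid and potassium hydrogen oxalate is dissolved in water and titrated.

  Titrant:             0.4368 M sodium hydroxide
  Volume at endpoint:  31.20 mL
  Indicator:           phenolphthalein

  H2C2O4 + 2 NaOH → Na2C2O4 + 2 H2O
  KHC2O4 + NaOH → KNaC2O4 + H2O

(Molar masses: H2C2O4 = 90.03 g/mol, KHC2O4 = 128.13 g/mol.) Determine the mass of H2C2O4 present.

n(NaOH) = 0.03120 × 0.4368 = 0.01363 mol
Let x = n(H2C2O4), y = n(KHC2O4).
Titrant: 2x + 1y = 0.01363;  mass: 90.03x + 128.13y = 1.191
Solving, x = 3.340 × 10^-3 mol, y = 6.949 × 10^-3 mol
mass of H2C2O4 = 3.340 × 10^-3 × 90.03 = 0.3007 g

0.3007 g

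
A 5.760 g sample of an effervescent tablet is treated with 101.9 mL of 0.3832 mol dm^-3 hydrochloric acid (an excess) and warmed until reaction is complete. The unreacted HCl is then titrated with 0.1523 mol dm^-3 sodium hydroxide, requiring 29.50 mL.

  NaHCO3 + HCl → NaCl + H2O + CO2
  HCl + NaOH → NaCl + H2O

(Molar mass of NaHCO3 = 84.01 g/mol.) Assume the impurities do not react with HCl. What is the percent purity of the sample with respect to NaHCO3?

n(HCl) added = 0.1019 × 0.3832 = 0.03905 mol
n(NaOH) used in back-titration = 0.02950 × 0.1523 = 4.493 × 10^-3 mol
n(HCl) left over = 4.493 × 10^-3 mol (1:1 ratio)
n(HCl) consumed by analyte = 0.03905 − 4.493 × 10^-3 = 0.03456 mol
n(NaHCO3) = 0.03456 mol (1:1 ratio)
mass of NaHCO3 = 0.03456 × 84.01 = 2.903 g
% NaHCO3 = 2.903 / 5.760 × 100 = 50.40 %

50.40 %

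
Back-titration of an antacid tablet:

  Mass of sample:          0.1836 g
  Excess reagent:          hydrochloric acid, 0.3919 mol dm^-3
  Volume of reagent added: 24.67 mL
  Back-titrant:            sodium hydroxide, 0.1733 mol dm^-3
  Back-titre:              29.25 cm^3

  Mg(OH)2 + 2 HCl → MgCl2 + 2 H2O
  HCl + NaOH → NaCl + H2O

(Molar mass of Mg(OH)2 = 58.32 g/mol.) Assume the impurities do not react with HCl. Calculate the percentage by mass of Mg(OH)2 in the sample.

n(HCl) added = 0.02467 × 0.3919 = 9.668 × 10^-3 mol
n(NaOH) used in back-titration = 0.02925 × 0.1733 = 5.069 × 10^-3 mol
n(HCl) left over = 5.069 × 10^-3 mol (1:1 ratio)
n(HCl) consumed by analyte = 9.668 × 10^-3 − 5.069 × 10^-3 = 4.599 × 10^-3 mol
From the 1:2 ratio, n(Mg(OH)2) = 1/2 × 4.599 × 10^-3 = 2.300 × 10^-3 mol
mass of Mg(OH)2 = 2.300 × 10^-3 × 58.32 = 0.1341 g
% Mg(OH)2 = 0.1341 / 0.1836 × 100 = 73.05 %

73.05 %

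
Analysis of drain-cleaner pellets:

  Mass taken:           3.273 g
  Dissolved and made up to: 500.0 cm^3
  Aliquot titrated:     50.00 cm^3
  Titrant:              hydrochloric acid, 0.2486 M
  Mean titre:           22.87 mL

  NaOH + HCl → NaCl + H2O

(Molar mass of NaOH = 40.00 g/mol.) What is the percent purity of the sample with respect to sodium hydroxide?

n(HCl) per titration = 0.02287 × 0.2486 = 5.685 × 10^-3 mol
n(NaOH) in each aliquot = 5.685 × 10^-3 mol (1:1 ratio)
n(NaOH) in the whole flask = 5.685 × 10^-3 × 500.0/50.00 = 0.05685 mol
mass of NaOH = 0.05685 × 40.00 = 2.274 g
% NaOH = 2.274 / 3.273 × 100 = 69.48 %

69.48 %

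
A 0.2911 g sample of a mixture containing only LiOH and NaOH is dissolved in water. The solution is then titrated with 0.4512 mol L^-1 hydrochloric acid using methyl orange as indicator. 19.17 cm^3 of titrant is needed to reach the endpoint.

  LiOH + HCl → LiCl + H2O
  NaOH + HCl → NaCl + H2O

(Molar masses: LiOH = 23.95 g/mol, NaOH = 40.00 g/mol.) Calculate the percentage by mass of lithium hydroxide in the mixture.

28.13 %

n(HCl) = 0.01917 × 0.4512 = 8.650 × 10^-3 mol
Let x = n(LiOH), y = n(NaOH).
Titrant: 1x + 1y = 8.650 × 10^-3;  mass: 23.95x + 40.00y = 0.2911
Solving, x = 3.419 × 10^-3 mol, y = 5.230 × 10^-3 mol
mass of LiOH = 3.419 × 10^-3 × 23.95 = 0.08189 g
% LiOH = 0.08189 / 0.2911 × 100 = 28.13 %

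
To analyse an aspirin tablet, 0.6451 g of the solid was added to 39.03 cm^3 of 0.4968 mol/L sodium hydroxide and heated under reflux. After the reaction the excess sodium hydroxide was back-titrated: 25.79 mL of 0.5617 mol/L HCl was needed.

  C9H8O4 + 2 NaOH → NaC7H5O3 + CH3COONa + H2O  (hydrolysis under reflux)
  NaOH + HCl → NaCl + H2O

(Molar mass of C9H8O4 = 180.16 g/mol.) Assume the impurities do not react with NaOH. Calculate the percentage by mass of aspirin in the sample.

n(NaOH) added = 0.03903 × 0.4968 = 0.01939 mol
n(HCl) used in back-titration = 0.02579 × 0.5617 = 0.01449 mol
n(NaOH) left over = 0.01449 mol (1:1 ratio)
n(NaOH) consumed by analyte = 0.01939 − 0.01449 = 4.904 × 10^-3 mol
From the 1:2 ratio, n(C9H8O4) = 1/2 × 4.904 × 10^-3 = 2.452 × 10^-3 mol
mass of C9H8O4 = 2.452 × 10^-3 × 180.16 = 0.4417 g
% C9H8O4 = 0.4417 / 0.6451 × 100 = 68.48 %

68.48 %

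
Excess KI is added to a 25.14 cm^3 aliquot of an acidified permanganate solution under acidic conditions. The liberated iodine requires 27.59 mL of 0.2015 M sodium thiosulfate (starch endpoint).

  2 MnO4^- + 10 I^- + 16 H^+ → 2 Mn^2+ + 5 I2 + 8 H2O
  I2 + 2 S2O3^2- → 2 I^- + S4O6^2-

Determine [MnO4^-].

n(S2O3^2-) = 0.02759 × 0.2015 = 5.559 × 10^-3 mol
n(I2) = n(S2O3^2-)/2 = 2.780 × 10^-3 mol
From the 2:5 ratio, n(MnO4^-) in the aliquot = 2/5 × 2.780 × 10^-3 = 1.112 × 10^-3 mol
[MnO4^-] = 1.112 × 10^-3 / 0.02514 = 0.04423 mol/L

0.04423 M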